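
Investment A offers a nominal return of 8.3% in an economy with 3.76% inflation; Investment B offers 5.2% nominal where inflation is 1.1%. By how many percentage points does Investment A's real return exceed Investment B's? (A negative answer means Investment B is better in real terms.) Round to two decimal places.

0.32

Investment A real return: 1.083/1.0376 − 1 = 4.375%.
Investment B real return: 1.052/1.011 − 1 = 4.055%.
Difference: 4.375 − 4.055 = 0.320 pp.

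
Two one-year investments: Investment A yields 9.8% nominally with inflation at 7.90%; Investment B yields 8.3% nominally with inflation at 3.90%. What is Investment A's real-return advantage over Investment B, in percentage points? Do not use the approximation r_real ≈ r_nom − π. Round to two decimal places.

-2.47

Investment A real return: 1.098/1.0790 − 1 = 1.761%.
Investment B real return: 1.083/1.0390 − 1 = 4.235%.
Difference: 1.761 − 4.235 = -2.474 pp.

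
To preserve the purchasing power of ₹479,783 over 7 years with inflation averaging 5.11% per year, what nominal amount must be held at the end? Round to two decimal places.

Cumulative price-level factor: (1+5.11%)^7 ≈ 1.4174516461.
Multiplying ₹479,783 by the price-level factor gives the future nominal sum.

₹680,069.20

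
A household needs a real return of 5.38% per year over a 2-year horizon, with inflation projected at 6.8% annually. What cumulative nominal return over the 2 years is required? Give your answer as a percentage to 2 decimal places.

Required annual nominal rate: (1+5.38%)(1+6.8%) − 1 = 12.54584%.
Cumulative over 2 years: (1 + 0.1254584)^2 − 1 ≈ 0.26666.

26.67%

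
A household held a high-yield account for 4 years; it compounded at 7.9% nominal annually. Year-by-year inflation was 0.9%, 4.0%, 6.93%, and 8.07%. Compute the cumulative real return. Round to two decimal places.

11.78%

Cumulative inflation factor: 1.009 × 1.040 × 1.0693 × 1.0807 ≈ 1.21263.
Nominal growth factor: 1.35546. Real growth factor = 1.35546 / 1.21263 ≈ 1.11778.
Total real return ≈ 11.7781%.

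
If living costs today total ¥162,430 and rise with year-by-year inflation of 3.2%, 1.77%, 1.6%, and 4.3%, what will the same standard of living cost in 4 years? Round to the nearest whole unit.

¥180,777

Cumulative price-level factor: 1.032 × 1.0177 × 1.016 × 1.043 ≈ 1.1129547009.
The nominal amount required is ¥162,430 scaled up by that factor.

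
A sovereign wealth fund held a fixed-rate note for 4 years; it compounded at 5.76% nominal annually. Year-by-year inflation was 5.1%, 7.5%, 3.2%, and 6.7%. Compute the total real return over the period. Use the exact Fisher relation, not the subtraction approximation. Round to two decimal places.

Cumulative inflation factor: 1.051 × 1.075 × 1.032 × 1.067 ≈ 1.24410.
Nominal growth factor: 1.25108. Real growth factor = 1.25108 / 1.24410 ≈ 1.00561.
Total real return ≈ 0.5612%.

0.56%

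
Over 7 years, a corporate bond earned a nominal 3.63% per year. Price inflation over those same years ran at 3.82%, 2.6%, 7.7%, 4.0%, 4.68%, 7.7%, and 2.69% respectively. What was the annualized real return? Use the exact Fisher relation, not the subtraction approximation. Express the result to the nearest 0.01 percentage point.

-1.04%

Cumulative inflation factor: 1.0382 × 1.026 × 1.077 × 1.040 × 1.0468 × 1.077 × 1.0269 ≈ 1.38129.
Nominal growth factor: 1.28351. Real growth factor = 1.28351 / 1.38129 ≈ 0.92921.
Annualized: 0.92921^(1/7) − 1 ≈ -0.01043.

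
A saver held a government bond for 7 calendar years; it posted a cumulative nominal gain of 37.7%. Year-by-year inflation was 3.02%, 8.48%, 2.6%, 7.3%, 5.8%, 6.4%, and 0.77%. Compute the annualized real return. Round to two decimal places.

Cumulative inflation factor: 1.0302 × 1.0848 × 1.026 × 1.073 × 1.058 × 1.064 × 1.0077 ≈ 1.39565.
Nominal growth factor: 1.37700. Real growth factor = 1.37700 / 1.39565 ≈ 0.98664.
Annualized: 0.98664^(1/7) − 1 ≈ -0.00192.

-0.19%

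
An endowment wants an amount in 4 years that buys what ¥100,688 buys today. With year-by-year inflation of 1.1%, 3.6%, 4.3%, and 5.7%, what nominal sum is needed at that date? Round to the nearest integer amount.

¥116,265

Cumulative price-level factor: 1.011 × 1.036 × 1.043 × 1.057 ≈ 1.1547027676.
Multiplying ¥100,688 by the price-level factor gives the future nominal sum.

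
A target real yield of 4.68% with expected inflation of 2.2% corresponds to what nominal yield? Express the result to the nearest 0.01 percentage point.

By the Fisher equation, 1 + r_nom = (1 + 4.68%)(1 + 2.2%) = 1.0468 × 1.022 = 1.0698296.
So r_nom = 6.98296%.

6.98%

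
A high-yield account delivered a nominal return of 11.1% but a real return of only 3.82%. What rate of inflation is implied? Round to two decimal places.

From (1+r_nom) = (1+r_real)(1+π), we get 1+π = (1 + 11.1%)/(1 + 3.82%) = 1.111/1.0382 ≈ 1.07012.
So π ≈ 7.0121%.

7.01%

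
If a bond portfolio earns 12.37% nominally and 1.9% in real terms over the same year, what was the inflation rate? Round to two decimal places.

From (1+r_nom) = (1+r_real)(1+π), we get 1+π = (1 + 12.37%)/(1 + 1.9%) = 1.1237/1.019 ≈ 1.10275.
So π ≈ 10.2748%.

10.27%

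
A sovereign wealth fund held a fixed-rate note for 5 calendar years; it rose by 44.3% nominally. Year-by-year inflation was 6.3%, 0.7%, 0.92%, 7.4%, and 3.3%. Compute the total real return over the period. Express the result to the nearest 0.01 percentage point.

20.40%

Cumulative inflation factor: 1.063 × 1.007 × 1.0092 × 1.074 × 1.033 ≈ 1.19852.
Nominal growth factor: 1.44300. Real growth factor = 1.44300 / 1.19852 ≈ 1.20399.
Total real return ≈ 20.3987%.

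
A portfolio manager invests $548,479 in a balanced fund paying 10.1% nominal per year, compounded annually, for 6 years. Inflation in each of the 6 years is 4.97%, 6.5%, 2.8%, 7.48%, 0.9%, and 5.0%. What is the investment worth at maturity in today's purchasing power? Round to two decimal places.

$746,565.43

Nominal value at maturity: $548,479 × (1 + 10.1%)^6 ≈ $976,976.05.
Price-level factor over 6 years: 1.0497 × 1.065 × 1.028 × 1.0748 × 1.009 × 1.050 ≈ 1.3086275006.
Dividing the nominal maturity value by the price-level factor gives the value in today's money.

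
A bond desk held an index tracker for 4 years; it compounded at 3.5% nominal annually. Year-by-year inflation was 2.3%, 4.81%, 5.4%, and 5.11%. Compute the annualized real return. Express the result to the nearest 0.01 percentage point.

-0.86%

Cumulative inflation factor: 1.023 × 1.0481 × 1.054 × 1.0511 ≈ 1.18785.
Nominal growth factor: 1.14752. Real growth factor = 1.14752 / 1.18785 ≈ 0.96605.
Annualized: 0.96605^(1/4) − 1 ≈ -0.00860.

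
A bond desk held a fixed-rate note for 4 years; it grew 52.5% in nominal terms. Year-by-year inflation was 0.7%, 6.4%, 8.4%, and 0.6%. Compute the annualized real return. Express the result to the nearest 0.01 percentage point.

Cumulative inflation factor: 1.007 × 1.064 × 1.084 × 1.006 ≈ 1.16842.
Nominal growth factor: 1.52500. Real growth factor = 1.52500 / 1.16842 ≈ 1.30518.
Annualized: 1.30518^(1/4) − 1 ≈ 0.06885.

6.89%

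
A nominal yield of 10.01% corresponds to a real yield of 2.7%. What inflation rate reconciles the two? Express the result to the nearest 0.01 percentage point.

From (1+r_nom) = (1+r_real)(1+π), we get 1+π = (1 + 10.01%)/(1 + 2.7%) = 1.1001/1.027 ≈ 1.07118.
So π ≈ 7.1178%.

7.12%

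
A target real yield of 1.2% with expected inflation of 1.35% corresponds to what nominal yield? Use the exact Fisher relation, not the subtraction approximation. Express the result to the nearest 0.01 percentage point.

2.57%

By the Fisher equation, 1 + r_nom = (1 + 1.2%)(1 + 1.35%) = 1.012 × 1.0135 = 1.025662.
So r_nom = 2.5662%.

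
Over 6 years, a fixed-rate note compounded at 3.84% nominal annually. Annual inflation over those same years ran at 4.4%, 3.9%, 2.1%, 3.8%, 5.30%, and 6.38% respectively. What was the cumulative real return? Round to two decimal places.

Cumulative inflation factor: 1.044 × 1.039 × 1.021 × 1.038 × 1.0530 × 1.0638 ≈ 1.28774.
Nominal growth factor: 1.25368. Real growth factor = 1.25368 / 1.28774 ≈ 0.97356.
Total real return ≈ -2.6445%.

-2.64%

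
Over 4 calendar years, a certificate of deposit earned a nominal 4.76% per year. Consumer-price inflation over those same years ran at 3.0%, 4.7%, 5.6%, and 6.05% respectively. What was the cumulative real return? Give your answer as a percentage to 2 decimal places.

Cumulative inflation factor: 1.030 × 1.047 × 1.056 × 1.0605 ≈ 1.20770.
Nominal growth factor: 1.20443. Real growth factor = 1.20443 / 1.20770 ≈ 0.99729.
Total real return ≈ -0.2705%.

-0.27%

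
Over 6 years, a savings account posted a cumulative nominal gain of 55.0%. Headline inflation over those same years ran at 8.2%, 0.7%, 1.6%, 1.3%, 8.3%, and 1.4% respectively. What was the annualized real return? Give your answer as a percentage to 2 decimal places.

3.91%

Cumulative inflation factor: 1.082 × 1.007 × 1.016 × 1.013 × 1.083 × 1.014 ≈ 1.23148.
Nominal growth factor: 1.55000. Real growth factor = 1.55000 / 1.23148 ≈ 1.25865.
Annualized: 1.25865^(1/6) − 1 ≈ 0.03908.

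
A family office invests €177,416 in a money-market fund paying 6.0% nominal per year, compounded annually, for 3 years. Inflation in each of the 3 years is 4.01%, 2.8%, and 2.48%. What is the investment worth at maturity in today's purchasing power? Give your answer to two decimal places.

€192,842.63

Nominal value at maturity: €177,416 × (1 + 6.0%)^3 ≈ €211,305.29.
Price-level factor over 3 years: 1.0401 × 1.028 × 1.0248 ≈ 1.0957395254.
The maturity value deflated by that factor is the answer in today's purchasing power.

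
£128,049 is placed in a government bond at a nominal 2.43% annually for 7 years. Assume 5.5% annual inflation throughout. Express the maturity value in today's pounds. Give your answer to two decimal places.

Nominal value at maturity: £128,049 × (1 + 2.43%)^7 ≈ £151,483.87.
Price-level factor over 7 years: (1 + 5.5%)^7 ≈ 1.4546791611.
Dividing the nominal maturity value by the price-level factor gives the value in today's money.

£104,135.59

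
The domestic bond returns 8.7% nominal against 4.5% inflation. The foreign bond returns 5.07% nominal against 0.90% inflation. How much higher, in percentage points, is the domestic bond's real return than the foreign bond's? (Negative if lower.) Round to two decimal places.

-0.11

The domestic bond real return: 1.087/1.045 − 1 = 4.019%.
The foreign bond real return: 1.0507/1.0090 − 1 = 4.133%.
Difference: 4.019 − 4.133 = -0.114 pp.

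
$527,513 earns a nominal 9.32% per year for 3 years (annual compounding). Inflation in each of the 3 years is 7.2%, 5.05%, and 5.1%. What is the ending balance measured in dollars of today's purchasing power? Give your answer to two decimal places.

$582,288.85

Nominal value at maturity: $527,513 × (1 + 9.32%)^3 ≈ $689,179.00.
Price-level factor over 3 years: 1.072 × 1.0505 × 1.051 = 1.183568936.
Dividing the nominal maturity value by the price-level factor gives the value in today's money.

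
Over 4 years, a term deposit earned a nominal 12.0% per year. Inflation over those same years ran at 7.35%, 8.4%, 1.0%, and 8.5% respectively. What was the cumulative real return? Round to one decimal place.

23.4%

Cumulative inflation factor: 1.0735 × 1.084 × 1.010 × 1.085 ≈ 1.27521.
Nominal growth factor: 1.57352. Real growth factor = 1.57352 / 1.27521 ≈ 1.23393.
Total real return ≈ 23.3928%.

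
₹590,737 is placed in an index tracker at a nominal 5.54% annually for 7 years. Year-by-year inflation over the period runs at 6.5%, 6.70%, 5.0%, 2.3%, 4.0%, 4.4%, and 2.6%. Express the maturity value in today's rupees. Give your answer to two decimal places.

Nominal value at maturity: ₹590,737 × (1 + 5.54%)^7 ≈ ₹861,616.09.
Price-level factor over 7 years: 1.065 × 1.0670 × 1.050 × 1.023 × 1.040 × 1.044 × 1.026 ≈ 1.3597534166.
The maturity value deflated by that factor is the answer in today's purchasing power.

₹633,656.13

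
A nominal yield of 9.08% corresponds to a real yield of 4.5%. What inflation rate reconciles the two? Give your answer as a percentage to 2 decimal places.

4.38%

From (1+r_nom) = (1+r_real)(1+π), we get 1+π = (1 + 9.08%)/(1 + 4.5%) = 1.0908/1.045 ≈ 1.04383.
So π ≈ 4.3828%.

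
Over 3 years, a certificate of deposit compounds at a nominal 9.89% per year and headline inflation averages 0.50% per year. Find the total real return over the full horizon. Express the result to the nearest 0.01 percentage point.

The annual real rate is (1+9.89%)/(1+0.50%) − 1 = 9.3433%.
Compounded over 3 years: (1 + 0.093433)^3 − 1 ≈ 0.30730.

30.73%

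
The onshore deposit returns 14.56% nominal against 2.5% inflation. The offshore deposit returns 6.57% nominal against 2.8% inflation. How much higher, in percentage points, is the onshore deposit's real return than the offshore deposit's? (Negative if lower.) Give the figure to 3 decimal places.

The onshore deposit real return: 1.1456/1.025 − 1 = 11.7659%.
The offshore deposit real return: 1.0657/1.028 − 1 = 3.6673%.
Difference: 11.7659 − 3.6673 = 8.0986 pp.

8.099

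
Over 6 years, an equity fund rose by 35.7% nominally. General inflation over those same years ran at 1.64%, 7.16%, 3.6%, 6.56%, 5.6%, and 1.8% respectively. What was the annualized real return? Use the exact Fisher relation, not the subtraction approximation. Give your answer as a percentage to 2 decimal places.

0.81%

Cumulative inflation factor: 1.0164 × 1.0716 × 1.036 × 1.0656 × 1.056 × 1.018 ≈ 1.29260.
Nominal growth factor: 1.35700. Real growth factor = 1.35700 / 1.29260 ≈ 1.04982.
Annualized: 1.04982^(1/6) − 1 ≈ 0.00814.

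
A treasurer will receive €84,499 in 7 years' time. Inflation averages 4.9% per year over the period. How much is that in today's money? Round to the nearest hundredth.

€60,453.74

Price-level factor over 7 years: (1 + 4.9%)^7 ≈ 1.3977465126.
Purchasing power today: €84,499 divided by that factor.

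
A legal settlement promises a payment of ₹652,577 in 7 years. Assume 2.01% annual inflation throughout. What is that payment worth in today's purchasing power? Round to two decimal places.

Price-level factor over 7 years: (1 + 2.01%)^7 ≈ 1.1494742132.
Purchasing power today: ₹652,577 divided by that factor.

₹567,717.82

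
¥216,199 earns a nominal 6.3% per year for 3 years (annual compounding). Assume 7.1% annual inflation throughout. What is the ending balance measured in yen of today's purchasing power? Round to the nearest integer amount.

¥211,390

Nominal value at maturity: ¥216,199 × (1 + 6.3%)^3 ≈ ¥259,689.
Price-level factor over 3 years: (1 + 7.1%)^3 = 1.228480911.
Dividing the nominal maturity value by the price-level factor gives the value in today's money.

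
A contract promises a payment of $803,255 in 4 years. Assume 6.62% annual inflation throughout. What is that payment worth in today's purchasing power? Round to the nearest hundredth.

$621,582.42

Price-level factor over 4 years: (1 + 6.62%)^4 ≈ 1.2922743159.
Purchasing power today: $803,255 divided by that factor.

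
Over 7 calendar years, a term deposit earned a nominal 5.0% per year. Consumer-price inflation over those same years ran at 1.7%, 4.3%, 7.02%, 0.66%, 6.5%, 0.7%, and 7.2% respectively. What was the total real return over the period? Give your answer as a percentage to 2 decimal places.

Cumulative inflation factor: 1.017 × 1.043 × 1.0702 × 1.0066 × 1.065 × 1.007 × 1.072 ≈ 1.31371.
Nominal growth factor: 1.40710. Real growth factor = 1.40710 / 1.31371 ≈ 1.07109.
Total real return ≈ 7.1085%.

7.11%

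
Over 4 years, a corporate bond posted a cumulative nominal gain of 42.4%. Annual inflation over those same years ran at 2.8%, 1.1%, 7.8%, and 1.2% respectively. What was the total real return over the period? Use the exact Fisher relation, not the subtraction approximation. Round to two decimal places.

Cumulative inflation factor: 1.028 × 1.011 × 1.078 × 1.012 ≈ 1.13382.
Nominal growth factor: 1.42400. Real growth factor = 1.42400 / 1.13382 ≈ 1.25593.
Total real return ≈ 25.5933%.

25.59%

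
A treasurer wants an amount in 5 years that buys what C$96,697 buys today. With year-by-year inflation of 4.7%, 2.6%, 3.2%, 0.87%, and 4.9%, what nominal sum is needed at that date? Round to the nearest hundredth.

Cumulative price-level factor: 1.047 × 1.026 × 1.032 × 1.0087 × 1.049 ≈ 1.1730357518.
Multiplying C$96,697 by the price-level factor gives the future nominal sum.

C$113,429.04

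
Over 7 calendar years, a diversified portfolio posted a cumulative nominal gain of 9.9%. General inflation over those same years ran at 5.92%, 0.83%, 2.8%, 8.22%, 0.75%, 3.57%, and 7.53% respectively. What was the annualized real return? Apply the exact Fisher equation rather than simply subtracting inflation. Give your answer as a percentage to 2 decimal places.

-2.72%

Cumulative inflation factor: 1.0592 × 1.0083 × 1.028 × 1.0822 × 1.0075 × 1.0357 × 1.0753 ≈ 1.33314.
Nominal growth factor: 1.09900. Real growth factor = 1.09900 / 1.33314 ≈ 0.82437.
Annualized: 0.82437^(1/7) − 1 ≈ -0.02721.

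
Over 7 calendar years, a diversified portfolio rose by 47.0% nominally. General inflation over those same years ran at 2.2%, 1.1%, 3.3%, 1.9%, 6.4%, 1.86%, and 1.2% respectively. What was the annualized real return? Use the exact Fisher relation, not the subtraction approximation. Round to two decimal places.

Cumulative inflation factor: 1.022 × 1.011 × 1.033 × 1.019 × 1.064 × 1.0186 × 1.012 ≈ 1.19290.
Nominal growth factor: 1.47000. Real growth factor = 1.47000 / 1.19290 ≈ 1.23230.
Annualized: 1.23230^(1/7) − 1 ≈ 0.03029.

3.03%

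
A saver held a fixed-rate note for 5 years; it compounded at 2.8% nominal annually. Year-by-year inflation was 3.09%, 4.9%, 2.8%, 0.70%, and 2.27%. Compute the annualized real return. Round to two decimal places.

0.06%

Cumulative inflation factor: 1.0309 × 1.049 × 1.028 × 1.0070 × 1.0227 ≈ 1.14489.
Nominal growth factor: 1.14806. Real growth factor = 1.14806 / 1.14489 ≈ 1.00277.
Annualized: 1.00277^(1/5) − 1 ≈ 0.00055.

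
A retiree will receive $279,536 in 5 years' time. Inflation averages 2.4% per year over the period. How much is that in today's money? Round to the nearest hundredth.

$248,277.84

Price-level factor over 5 years: (1 + 2.4%)^5 ≈ 1.1258999068.
Purchasing power today: $279,536 divided by that factor.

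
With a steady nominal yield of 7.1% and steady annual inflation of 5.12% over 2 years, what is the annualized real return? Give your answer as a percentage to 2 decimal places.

1.88%

With constant rates the annual real return is the same each year: (1+7.1%)/(1+5.12%) − 1 = 0.01884.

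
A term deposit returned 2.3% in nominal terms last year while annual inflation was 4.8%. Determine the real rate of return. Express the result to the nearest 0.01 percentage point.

-2.39%

Real return via the Fisher equation: (1 + 2.3%)/(1 + 4.8%) − 1 = 1.023/1.048 − 1 ≈ -0.02385.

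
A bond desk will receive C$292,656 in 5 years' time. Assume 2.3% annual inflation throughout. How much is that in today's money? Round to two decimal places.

Price-level factor over 5 years: (1 + 2.3%)^5 ≈ 1.1204130756.
Purchasing power today: C$292,656 divided by that factor.

C$261,203.66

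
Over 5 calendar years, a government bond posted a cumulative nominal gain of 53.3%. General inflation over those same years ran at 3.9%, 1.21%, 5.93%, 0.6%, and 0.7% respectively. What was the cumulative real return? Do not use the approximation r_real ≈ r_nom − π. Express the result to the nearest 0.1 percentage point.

35.8%

Cumulative inflation factor: 1.039 × 1.0121 × 1.0593 × 1.006 × 1.007 ≈ 1.12846.
Nominal growth factor: 1.53300. Real growth factor = 1.53300 / 1.12846 ≈ 1.35849.
Total real return ≈ 35.8491%.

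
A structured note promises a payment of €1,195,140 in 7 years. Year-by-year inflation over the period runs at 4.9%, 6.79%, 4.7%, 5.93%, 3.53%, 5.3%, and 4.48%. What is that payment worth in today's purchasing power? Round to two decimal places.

€844,538.21

Price-level factor over 7 years: 1.049 × 1.0679 × 1.047 × 1.0593 × 1.0353 × 1.053 × 1.0448 ≈ 1.4151402313.
Purchasing power today: €1,195,140 divided by that factor.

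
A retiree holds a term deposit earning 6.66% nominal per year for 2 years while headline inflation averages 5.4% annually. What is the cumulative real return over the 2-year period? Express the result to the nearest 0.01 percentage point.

2.41%

The annual real rate is (1+6.66%)/(1+5.4%) − 1 = 1.1954%.
Compounded over 2 years: (1 + 0.011954)^2 − 1 ≈ 0.02405.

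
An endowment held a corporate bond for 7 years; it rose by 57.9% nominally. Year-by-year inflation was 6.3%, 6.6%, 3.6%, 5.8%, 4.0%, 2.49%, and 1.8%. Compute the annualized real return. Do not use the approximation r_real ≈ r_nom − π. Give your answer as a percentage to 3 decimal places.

Cumulative inflation factor: 1.063 × 1.066 × 1.036 × 1.058 × 1.040 × 1.0249 × 1.018 ≈ 1.34772.
Nominal growth factor: 1.57900. Real growth factor = 1.57900 / 1.34772 ≈ 1.17161.
Annualized: 1.17161^(1/7) − 1 ≈ 0.02288.

2.288%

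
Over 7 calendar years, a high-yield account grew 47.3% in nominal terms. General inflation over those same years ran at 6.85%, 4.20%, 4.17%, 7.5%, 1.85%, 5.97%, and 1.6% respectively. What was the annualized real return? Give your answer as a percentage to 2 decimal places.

Cumulative inflation factor: 1.0685 × 1.0420 × 1.0417 × 1.075 × 1.0185 × 1.0597 × 1.016 ≈ 1.36720.
Nominal growth factor: 1.47300. Real growth factor = 1.47300 / 1.36720 ≈ 1.07739.
Annualized: 1.07739^(1/7) − 1 ≈ 0.01071.

1.07%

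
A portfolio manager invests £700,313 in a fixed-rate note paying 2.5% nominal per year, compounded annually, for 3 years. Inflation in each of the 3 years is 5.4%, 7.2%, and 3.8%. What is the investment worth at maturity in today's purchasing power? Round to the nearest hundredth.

Nominal value at maturity: £700,313 × (1 + 2.5%)^3 ≈ £754,160.50.
Price-level factor over 3 years: 1.054 × 1.072 × 1.038 = 1.172823744.
Dividing the nominal maturity value by the price-level factor gives the value in today's money.

£643,029.70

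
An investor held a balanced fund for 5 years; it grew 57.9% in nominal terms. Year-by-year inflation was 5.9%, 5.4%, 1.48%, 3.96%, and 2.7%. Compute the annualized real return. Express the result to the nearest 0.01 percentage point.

5.48%

Cumulative inflation factor: 1.059 × 1.054 × 1.0148 × 1.0396 × 1.027 ≈ 1.20935.
Nominal growth factor: 1.57900. Real growth factor = 1.57900 / 1.20935 ≈ 1.30565.
Annualized: 1.30565^(1/5) − 1 ≈ 0.05479.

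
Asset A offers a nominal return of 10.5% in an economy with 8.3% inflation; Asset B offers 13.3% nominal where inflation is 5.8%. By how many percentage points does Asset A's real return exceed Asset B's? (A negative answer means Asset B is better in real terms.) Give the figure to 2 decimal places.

Asset A real return: 1.105/1.083 − 1 = 2.031%.
Asset B real return: 1.133/1.058 − 1 = 7.089%.
Difference: 2.031 − 7.089 = -5.058 pp.

-5.06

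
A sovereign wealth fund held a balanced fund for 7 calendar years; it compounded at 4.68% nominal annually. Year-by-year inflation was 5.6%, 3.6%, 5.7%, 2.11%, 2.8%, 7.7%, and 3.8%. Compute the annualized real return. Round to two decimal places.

Cumulative inflation factor: 1.056 × 1.036 × 1.057 × 1.0211 × 1.028 × 1.077 × 1.038 ≈ 1.35698.
Nominal growth factor: 1.37736. Real growth factor = 1.37736 / 1.35698 ≈ 1.01502.
Annualized: 1.01502^(1/7) − 1 ≈ 0.00213.

0.21%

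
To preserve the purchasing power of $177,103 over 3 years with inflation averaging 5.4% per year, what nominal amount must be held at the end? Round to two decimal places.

$207,370.87

Cumulative price-level factor: (1+5.4%)^3 = 1.170905464.
Multiplying $177,103 by the price-level factor gives the future nominal sum.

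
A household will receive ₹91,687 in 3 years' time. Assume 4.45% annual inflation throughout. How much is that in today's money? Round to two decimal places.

₹80,460.44

Price-level factor over 3 years: (1 + 4.45%)^3 ≈ 1.1395288711.
Purchasing power today: ₹91,687 divided by that factor.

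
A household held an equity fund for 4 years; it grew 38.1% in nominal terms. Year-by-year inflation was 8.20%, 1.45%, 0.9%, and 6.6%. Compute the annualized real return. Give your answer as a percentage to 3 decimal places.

3.996%

Cumulative inflation factor: 1.0820 × 1.0145 × 1.009 × 1.066 ≈ 1.18067.
Nominal growth factor: 1.38100. Real growth factor = 1.38100 / 1.18067 ≈ 1.16968.
Annualized: 1.16968^(1/4) − 1 ≈ 0.03996.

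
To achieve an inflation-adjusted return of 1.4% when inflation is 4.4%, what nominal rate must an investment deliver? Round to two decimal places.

By the Fisher equation, 1 + r_nom = (1 + 1.4%)(1 + 4.4%) = 1.014 × 1.044 = 1.058616.
So r_nom = 5.8616%.

5.86%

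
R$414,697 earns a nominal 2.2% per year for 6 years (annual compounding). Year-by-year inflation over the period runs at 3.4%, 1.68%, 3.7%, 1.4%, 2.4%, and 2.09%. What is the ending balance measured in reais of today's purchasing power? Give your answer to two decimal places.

Nominal value at maturity: R$414,697 × (1 + 2.2%)^6 ≈ R$472,537.49.
Price-level factor over 6 years: 1.034 × 1.0168 × 1.037 × 1.014 × 1.024 × 1.0209 ≈ 1.1557288330.
The maturity value deflated by that factor is the answer in today's purchasing power.

R$408,865.36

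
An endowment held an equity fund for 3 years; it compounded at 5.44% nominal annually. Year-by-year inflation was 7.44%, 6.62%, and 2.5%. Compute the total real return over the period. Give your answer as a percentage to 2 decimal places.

Cumulative inflation factor: 1.0744 × 1.0662 × 1.025 ≈ 1.17416.
Nominal growth factor: 1.17224. Real growth factor = 1.17224 / 1.17416 ≈ 0.99836.
Total real return ≈ -0.1639%.

-0.16%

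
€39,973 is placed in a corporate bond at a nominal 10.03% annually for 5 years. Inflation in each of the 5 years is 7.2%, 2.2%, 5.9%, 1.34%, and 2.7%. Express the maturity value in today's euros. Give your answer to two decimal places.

€53,386.24

Nominal value at maturity: €39,973 × (1 + 10.03%)^5 ≈ €64,464.75.
Price-level factor over 5 years: 1.072 × 1.022 × 1.059 × 1.0134 × 1.027 ≈ 1.2075162525.
Dividing the nominal maturity value by the price-level factor gives the value in today's money.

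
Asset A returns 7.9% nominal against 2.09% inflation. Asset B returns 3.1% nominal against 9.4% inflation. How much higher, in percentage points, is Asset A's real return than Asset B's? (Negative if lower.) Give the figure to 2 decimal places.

11.45

Asset A real return: 1.079/1.0209 − 1 = 5.691%.
Asset B real return: 1.031/1.094 − 1 = -5.759%.
Difference: 5.691 − (-5.759) = 11.450 pp.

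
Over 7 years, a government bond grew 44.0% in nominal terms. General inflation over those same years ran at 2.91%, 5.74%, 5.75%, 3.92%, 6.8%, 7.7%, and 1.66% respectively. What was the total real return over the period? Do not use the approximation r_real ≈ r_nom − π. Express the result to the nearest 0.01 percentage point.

Cumulative inflation factor: 1.0291 × 1.0574 × 1.0575 × 1.0392 × 1.068 × 1.077 × 1.0166 ≈ 1.39834.
Nominal growth factor: 1.44000. Real growth factor = 1.44000 / 1.39834 ≈ 1.02979.
Total real return ≈ 2.9791%.

2.98%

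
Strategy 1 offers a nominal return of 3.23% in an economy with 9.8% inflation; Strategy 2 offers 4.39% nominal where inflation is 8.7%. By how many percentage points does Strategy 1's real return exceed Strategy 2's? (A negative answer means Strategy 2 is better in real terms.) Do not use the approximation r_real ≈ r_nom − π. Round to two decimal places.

Strategy 1 real return: 1.0323/1.098 − 1 = -5.984%.
Strategy 2 real return: 1.0439/1.087 − 1 = -3.965%.
Difference: -5.984 − (-3.965) = -2.019 pp.

-2.02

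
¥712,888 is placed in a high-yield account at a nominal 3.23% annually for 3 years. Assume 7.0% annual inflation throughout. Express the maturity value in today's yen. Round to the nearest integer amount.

Nominal value at maturity: ¥712,888 × (1 + 3.23%)^3 ≈ ¥784,222.
Price-level factor over 3 years: (1 + 7.0%)^3 = 1.225043.
Dividing the nominal maturity value by the price-level factor gives the value in today's money.

¥640,159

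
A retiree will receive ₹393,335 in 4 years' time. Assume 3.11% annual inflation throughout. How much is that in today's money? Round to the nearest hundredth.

Price-level factor over 4 years: (1 + 3.11%)^4 ≈ 1.1303245164.
Purchasing power today: ₹393,335 divided by that factor.

₹347,984.14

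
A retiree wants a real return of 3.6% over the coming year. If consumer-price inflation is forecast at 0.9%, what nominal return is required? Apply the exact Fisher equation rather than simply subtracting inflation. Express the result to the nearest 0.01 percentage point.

By the Fisher equation, 1 + r_nom = (1 + 3.6%)(1 + 0.9%) = 1.036 × 1.009 = 1.045324.
So r_nom = 4.5324%.

4.53%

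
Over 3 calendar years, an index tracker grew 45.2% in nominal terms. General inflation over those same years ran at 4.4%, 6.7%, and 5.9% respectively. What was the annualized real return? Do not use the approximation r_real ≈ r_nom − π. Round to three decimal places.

Cumulative inflation factor: 1.044 × 1.067 × 1.059 ≈ 1.17967.
Nominal growth factor: 1.45200. Real growth factor = 1.45200 / 1.17967 ≈ 1.23085.
Annualized: 1.23085^(1/3) − 1 ≈ 0.07169.

7.169%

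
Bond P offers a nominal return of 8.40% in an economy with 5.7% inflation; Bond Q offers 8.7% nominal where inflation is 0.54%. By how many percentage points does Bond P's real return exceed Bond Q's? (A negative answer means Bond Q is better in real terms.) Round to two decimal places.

-5.56

Bond P real return: 1.0840/1.057 − 1 = 2.554%.
Bond Q real return: 1.087/1.0054 − 1 = 8.116%.
Difference: 2.554 − 8.116 = -5.562 pp.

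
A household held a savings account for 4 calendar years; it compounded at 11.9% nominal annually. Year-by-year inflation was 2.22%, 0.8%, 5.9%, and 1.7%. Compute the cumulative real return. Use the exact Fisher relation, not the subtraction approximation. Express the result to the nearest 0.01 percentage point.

41.29%

Cumulative inflation factor: 1.0222 × 1.008 × 1.059 × 1.017 ≈ 1.10972.
Nominal growth factor: 1.56791. Real growth factor = 1.56791 / 1.10972 ≈ 1.41289.
Total real return ≈ 41.2886%.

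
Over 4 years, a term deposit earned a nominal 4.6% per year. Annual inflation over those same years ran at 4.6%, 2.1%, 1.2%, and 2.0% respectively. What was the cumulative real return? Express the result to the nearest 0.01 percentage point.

Cumulative inflation factor: 1.046 × 1.021 × 1.012 × 1.020 ≈ 1.10240.
Nominal growth factor: 1.19709. Real growth factor = 1.19709 / 1.10240 ≈ 1.08590.
Total real return ≈ 8.5897%.

8.59%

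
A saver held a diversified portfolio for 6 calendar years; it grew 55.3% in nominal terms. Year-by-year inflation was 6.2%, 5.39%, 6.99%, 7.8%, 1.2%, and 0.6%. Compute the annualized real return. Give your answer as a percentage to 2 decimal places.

2.82%

Cumulative inflation factor: 1.062 × 1.0539 × 1.0699 × 1.078 × 1.012 × 1.006 ≈ 1.31421.
Nominal growth factor: 1.55300. Real growth factor = 1.55300 / 1.31421 ≈ 1.18170.
Annualized: 1.18170^(1/6) − 1 ≈ 0.02822.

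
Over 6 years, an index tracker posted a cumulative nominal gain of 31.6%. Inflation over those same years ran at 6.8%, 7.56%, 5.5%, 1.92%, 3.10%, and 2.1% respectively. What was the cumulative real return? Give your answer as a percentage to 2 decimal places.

1.21%

Cumulative inflation factor: 1.068 × 1.0756 × 1.055 × 1.0192 × 1.0310 × 1.021 ≈ 1.30022.
Nominal growth factor: 1.31600. Real growth factor = 1.31600 / 1.30022 ≈ 1.01213.
Total real return ≈ 1.2133%.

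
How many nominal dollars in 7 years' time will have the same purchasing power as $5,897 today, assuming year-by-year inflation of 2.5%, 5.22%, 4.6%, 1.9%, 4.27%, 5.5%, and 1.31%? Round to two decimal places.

Cumulative price-level factor: 1.025 × 1.0522 × 1.046 × 1.019 × 1.0427 × 1.055 × 1.0131 ≈ 1.2811269876.
The nominal amount required is $5,897 scaled up by that factor.

$7,554.81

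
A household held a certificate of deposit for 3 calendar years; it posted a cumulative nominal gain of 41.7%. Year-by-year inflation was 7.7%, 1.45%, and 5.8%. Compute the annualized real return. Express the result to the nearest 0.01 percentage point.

Cumulative inflation factor: 1.077 × 1.0145 × 1.058 ≈ 1.15599.
Nominal growth factor: 1.41700. Real growth factor = 1.41700 / 1.15599 ≈ 1.22579.
Annualized: 1.22579^(1/3) − 1 ≈ 0.07022.

7.02%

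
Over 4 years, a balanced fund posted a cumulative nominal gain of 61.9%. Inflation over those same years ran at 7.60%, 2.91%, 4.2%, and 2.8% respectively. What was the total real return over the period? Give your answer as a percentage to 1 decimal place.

36.5%

Cumulative inflation factor: 1.0760 × 1.0291 × 1.042 × 1.028 ≈ 1.18613.
Nominal growth factor: 1.61900. Real growth factor = 1.61900 / 1.18613 ≈ 1.36495.
Total real return ≈ 36.4948%.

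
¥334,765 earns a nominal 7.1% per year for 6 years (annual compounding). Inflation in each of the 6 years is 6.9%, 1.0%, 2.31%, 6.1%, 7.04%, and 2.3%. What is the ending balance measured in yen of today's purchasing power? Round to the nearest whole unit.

Nominal value at maturity: ¥334,765 × (1 + 7.1%)^6 ≈ ¥505,216.
Price-level factor over 6 years: 1.069 × 1.010 × 1.0231 × 1.061 × 1.0704 × 1.023 ≈ 1.2833770883.
Dividing the nominal maturity value by the price-level factor gives the value in today's money.

¥393,661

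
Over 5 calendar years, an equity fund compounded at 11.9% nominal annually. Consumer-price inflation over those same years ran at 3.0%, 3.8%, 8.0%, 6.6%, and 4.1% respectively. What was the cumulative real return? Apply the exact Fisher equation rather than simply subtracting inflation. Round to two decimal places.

Cumulative inflation factor: 1.030 × 1.038 × 1.080 × 1.066 × 1.041 ≈ 1.28135.
Nominal growth factor: 1.75449. Real growth factor = 1.75449 / 1.28135 ≈ 1.36925.
Total real return ≈ 36.9254%.

36.93%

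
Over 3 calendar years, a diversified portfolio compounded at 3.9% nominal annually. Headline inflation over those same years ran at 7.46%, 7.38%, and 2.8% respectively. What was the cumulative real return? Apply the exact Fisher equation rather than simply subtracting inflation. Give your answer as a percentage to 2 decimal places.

-5.45%

Cumulative inflation factor: 1.0746 × 1.0738 × 1.028 ≈ 1.18621.
Nominal growth factor: 1.12162. Real growth factor = 1.12162 / 1.18621 ≈ 0.94555.
Total real return ≈ -5.4453%.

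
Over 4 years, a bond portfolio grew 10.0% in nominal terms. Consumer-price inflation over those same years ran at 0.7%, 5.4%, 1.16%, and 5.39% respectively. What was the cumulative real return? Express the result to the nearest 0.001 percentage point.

Cumulative inflation factor: 1.007 × 1.054 × 1.0116 × 1.0539 ≈ 1.13156.
Nominal growth factor: 1.10000. Real growth factor = 1.10000 / 1.13156 ≈ 0.97211.
Total real return ≈ -2.7892%.

-2.789%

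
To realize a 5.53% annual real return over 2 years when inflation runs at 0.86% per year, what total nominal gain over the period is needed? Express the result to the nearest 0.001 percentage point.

Required annual nominal rate: (1+5.53%)(1+0.86%) − 1 = 6.437558%.
Cumulative over 2 years: (1 + 0.06437558)^2 − 1 ≈ 0.13290.

13.290%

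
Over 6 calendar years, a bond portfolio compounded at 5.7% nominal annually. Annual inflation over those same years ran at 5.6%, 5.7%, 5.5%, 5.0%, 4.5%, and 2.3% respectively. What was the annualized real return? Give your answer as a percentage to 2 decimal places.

0.90%

Cumulative inflation factor: 1.056 × 1.057 × 1.055 × 1.050 × 1.045 × 1.023 ≈ 1.32182.
Nominal growth factor: 1.39460. Real growth factor = 1.39460 / 1.32182 ≈ 1.05506.
Annualized: 1.05506^(1/6) − 1 ≈ 0.00897.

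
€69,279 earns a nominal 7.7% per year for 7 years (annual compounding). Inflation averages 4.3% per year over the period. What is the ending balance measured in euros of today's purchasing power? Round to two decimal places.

€86,720.42

Nominal value at maturity: €69,279 × (1 + 7.7%)^7 ≈ €116,442.50.
Price-level factor over 7 years: (1 + 4.3%)^7 ≈ 1.3427345347.
Dividing the nominal maturity value by the price-level factor gives the value in today's money.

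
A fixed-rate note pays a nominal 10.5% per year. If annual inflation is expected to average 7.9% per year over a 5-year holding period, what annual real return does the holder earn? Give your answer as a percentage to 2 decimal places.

With constant rates the annual real return is the same each year: (1+10.5%)/(1+7.9%) − 1 = 0.02410.

2.41%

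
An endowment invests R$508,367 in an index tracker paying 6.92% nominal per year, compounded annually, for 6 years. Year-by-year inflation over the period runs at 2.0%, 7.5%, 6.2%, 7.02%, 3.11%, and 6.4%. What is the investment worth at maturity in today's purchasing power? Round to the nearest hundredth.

R$555,508.28

Nominal value at maturity: R$508,367 × (1 + 6.92%)^6 ≈ R$759,505.72.
Price-level factor over 6 years: 1.020 × 1.075 × 1.062 × 1.0702 × 1.0311 × 1.064 ≈ 1.3672266473.
Dividing the nominal maturity value by the price-level factor gives the value in today's money.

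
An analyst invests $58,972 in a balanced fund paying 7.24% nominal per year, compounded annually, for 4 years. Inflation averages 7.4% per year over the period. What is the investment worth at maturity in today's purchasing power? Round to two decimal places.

Nominal value at maturity: $58,972 × (1 + 7.24%)^4 ≈ $77,996.13.
Price-level factor over 4 years: (1 + 7.4%)^4 ≈ 1.3305068826.
The maturity value deflated by that factor is the answer in today's purchasing power.

$58,621.37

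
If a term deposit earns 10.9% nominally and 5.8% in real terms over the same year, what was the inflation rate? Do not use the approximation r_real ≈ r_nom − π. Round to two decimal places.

4.82%

From (1+r_nom) = (1+r_real)(1+π), we get 1+π = (1 + 10.9%)/(1 + 5.8%) = 1.109/1.058 ≈ 1.04820.
So π ≈ 4.8204%.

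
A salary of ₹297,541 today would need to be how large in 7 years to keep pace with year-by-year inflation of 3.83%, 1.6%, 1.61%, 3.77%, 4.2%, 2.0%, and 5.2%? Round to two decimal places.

Cumulative price-level factor: 1.0383 × 1.016 × 1.0161 × 1.0377 × 1.042 × 1.020 × 1.052 ≈ 1.2436794566.
The nominal amount required is ₹297,541 scaled up by that factor.

₹370,045.63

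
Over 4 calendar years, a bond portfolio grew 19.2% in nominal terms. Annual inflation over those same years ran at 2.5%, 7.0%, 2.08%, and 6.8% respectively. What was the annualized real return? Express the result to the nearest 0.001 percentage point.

-0.077%

Cumulative inflation factor: 1.025 × 1.070 × 1.0208 × 1.068 ≈ 1.19569.
Nominal growth factor: 1.19200. Real growth factor = 1.19200 / 1.19569 ≈ 0.99691.
Annualized: 0.99691^(1/4) − 1 ≈ -0.00077.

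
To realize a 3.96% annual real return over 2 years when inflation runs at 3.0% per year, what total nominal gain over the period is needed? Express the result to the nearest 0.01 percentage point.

Required annual nominal rate: (1+3.96%)(1+3.0%) − 1 = 7.0788%.
Cumulative over 2 years: (1 + 0.070788)^2 − 1 ≈ 0.14659.

14.66%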